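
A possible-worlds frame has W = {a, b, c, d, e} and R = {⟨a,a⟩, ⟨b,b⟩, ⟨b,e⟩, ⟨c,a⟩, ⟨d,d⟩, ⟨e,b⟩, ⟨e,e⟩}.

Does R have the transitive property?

Transitive: yes — every two-step R-path is closed by a direct edge.

Yes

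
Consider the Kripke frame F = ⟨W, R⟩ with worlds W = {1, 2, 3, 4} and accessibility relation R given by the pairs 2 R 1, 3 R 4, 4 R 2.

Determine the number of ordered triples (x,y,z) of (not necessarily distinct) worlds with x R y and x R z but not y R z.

3

Enumerating: (2,1,1), (3,4,4), (4,2,2).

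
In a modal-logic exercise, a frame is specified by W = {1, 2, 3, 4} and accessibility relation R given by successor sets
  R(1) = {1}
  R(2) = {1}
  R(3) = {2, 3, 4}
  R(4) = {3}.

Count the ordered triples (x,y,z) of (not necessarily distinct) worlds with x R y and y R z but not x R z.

Enumerating: (3,2,1), (4,3,2), (4,3,4).

3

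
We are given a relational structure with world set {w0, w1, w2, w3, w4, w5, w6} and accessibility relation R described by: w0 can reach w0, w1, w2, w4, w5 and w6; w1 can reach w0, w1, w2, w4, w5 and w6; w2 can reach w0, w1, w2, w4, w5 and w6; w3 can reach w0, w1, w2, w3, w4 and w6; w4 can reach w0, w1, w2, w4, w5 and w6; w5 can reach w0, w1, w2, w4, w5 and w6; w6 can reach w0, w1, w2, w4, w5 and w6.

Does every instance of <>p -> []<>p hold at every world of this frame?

No

By correspondence theory, 5 is valid on a frame iff R is Euclidean.
Euclidean: no — w3 R w0 and w3 R w3, but not w0 R w3.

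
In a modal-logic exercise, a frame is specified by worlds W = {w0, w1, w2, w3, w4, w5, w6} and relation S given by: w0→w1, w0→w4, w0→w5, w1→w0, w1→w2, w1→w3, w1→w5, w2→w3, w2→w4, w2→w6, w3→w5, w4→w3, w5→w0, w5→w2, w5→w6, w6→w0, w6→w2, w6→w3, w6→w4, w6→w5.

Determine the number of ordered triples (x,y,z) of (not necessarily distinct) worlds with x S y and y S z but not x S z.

31

Enumerating: (w0,w1,w0), (w0,w1,w2), (w0,w1,w3), (w0,w4,w3), (w0,w5,w0), (w0,w5,w2), (w0,w5,w6), (w1,w0,w1), (w1,w0,w4), (w1,w2,w4), (w1,w2,w6), (w1,w5,w6), … and 19 more.
Total: 31.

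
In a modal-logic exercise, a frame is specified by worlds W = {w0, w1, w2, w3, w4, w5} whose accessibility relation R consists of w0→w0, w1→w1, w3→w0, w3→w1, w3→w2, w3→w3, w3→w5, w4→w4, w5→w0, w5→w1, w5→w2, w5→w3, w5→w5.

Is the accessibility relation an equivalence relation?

Reflexive: no — w2 is not related to itself.
Symmetric: no — w3 R w0 but not w0 R w3.
Transitive: yes — every two-step R-path is closed by a direct edge.
So R is not an equivalence relation.

No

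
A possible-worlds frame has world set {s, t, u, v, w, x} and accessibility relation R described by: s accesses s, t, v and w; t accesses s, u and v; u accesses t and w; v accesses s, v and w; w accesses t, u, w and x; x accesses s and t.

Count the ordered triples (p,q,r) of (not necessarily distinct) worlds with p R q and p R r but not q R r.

Enumerating: (s,t,t), (s,t,w), (s,v,t), (s,w,s), (s,w,v), (t,s,u), (t,u,s), (t,u,u), (t,u,v), (t,v,u), (u,t,t), (u,t,w), … and 11 more.
Total: 23.

23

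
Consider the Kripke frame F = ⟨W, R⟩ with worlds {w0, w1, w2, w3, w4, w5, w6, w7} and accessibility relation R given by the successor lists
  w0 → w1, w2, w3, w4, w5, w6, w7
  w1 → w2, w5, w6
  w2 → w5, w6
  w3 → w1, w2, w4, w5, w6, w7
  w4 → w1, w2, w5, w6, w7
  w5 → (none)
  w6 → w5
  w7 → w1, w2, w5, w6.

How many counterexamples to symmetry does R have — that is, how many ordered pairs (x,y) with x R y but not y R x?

28

Enumerating: (w0,w1), (w0,w2), (w0,w3), (w0,w4), (w0,w5), (w0,w6), (w0,w7), (w1,w2), (w1,w5), (w1,w6), (w2,w5), (w2,w6), … and 16 more.
Total: 28.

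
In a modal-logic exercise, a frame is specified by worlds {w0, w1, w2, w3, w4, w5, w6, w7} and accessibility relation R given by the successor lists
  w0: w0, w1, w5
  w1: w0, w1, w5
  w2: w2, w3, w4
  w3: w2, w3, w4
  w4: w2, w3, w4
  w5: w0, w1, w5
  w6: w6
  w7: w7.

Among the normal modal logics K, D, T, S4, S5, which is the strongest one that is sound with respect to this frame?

S5

Serial (axiom D): yes — every world has a successor (e.g. w0 R w0).
Reflexive (axiom T): yes — every world is R-related to itself.
Transitive (axiom 4): yes — every two-step R-path is closed by a direct edge.
Euclidean (axiom 5): yes — any two successors of a common world are R-related.
So F validates K, D, T, S4, S5. The strongest is S5.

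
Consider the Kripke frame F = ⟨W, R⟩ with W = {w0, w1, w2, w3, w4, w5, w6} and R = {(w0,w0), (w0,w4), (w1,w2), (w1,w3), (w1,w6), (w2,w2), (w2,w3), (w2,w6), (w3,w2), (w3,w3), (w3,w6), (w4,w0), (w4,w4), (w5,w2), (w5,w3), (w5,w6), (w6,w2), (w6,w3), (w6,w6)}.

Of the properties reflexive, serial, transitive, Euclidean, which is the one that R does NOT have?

Reflexive: no — w1 is not related to itself.
Serial: yes — every world has a successor (e.g. w0 R w0).
Transitive: yes — every two-step R-path is closed by a direct edge.
Euclidean: yes — any two successors of a common world are R-related.
Only reflexive fails.

reflexive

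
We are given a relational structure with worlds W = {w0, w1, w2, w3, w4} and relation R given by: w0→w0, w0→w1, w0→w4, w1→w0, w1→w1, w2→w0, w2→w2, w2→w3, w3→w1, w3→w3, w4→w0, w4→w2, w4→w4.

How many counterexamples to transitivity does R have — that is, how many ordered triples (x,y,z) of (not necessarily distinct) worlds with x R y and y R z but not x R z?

Enumerating: (w0,w4,w2), (w1,w0,w4), (w2,w0,w1), (w2,w0,w4), (w2,w3,w1), (w3,w1,w0), (w4,w0,w1), (w4,w2,w3).

8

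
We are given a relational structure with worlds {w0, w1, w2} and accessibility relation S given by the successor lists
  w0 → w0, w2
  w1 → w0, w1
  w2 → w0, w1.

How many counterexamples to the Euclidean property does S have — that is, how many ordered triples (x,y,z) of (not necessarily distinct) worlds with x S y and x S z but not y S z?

Enumerating: (w0,w2,w2), (w1,w0,w1), (w2,w0,w1).

3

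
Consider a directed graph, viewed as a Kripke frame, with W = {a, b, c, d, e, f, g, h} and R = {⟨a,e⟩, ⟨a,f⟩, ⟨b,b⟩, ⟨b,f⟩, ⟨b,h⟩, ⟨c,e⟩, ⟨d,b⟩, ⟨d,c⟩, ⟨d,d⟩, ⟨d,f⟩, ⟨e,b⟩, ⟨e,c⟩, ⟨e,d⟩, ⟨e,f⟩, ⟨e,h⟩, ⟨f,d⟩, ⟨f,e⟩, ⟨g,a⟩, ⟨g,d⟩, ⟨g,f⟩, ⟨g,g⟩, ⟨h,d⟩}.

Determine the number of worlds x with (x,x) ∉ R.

Enumerating: a, c, e, f, h.

5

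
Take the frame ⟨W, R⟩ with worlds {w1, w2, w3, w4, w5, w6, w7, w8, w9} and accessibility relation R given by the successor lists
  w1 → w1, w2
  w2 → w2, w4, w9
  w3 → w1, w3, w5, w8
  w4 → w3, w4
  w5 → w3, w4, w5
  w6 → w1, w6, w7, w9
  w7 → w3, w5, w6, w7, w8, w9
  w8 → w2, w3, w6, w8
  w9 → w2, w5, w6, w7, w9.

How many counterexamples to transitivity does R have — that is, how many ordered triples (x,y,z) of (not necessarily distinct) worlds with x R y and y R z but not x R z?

39

Enumerating: (w1,w2,w4), (w1,w2,w9), (w2,w4,w3), (w2,w9,w5), (w2,w9,w6), (w2,w9,w7), (w3,w1,w2), (w3,w5,w4), (w3,w8,w2), (w3,w8,w6), (w4,w3,w1), (w4,w3,w5), … and 27 more.
Total: 39.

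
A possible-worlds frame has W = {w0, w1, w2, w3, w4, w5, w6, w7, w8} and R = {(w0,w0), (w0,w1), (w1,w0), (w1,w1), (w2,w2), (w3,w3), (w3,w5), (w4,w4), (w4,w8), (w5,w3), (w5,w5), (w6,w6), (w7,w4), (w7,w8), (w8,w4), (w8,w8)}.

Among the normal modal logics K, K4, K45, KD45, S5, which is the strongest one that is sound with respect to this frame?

Transitive (axiom 4): yes — every two-step R-path is closed by a direct edge.
Euclidean (axiom 5): yes — any two successors of a common world are R-related.
Serial (axiom D): yes — every world has a successor (e.g. w0 R w0).
Reflexive (axiom T): no — w7 is not related to itself.
So F validates K, K4, K45, KD45; S5 would additionally require R to be reflexive. The strongest is KD45.

KD45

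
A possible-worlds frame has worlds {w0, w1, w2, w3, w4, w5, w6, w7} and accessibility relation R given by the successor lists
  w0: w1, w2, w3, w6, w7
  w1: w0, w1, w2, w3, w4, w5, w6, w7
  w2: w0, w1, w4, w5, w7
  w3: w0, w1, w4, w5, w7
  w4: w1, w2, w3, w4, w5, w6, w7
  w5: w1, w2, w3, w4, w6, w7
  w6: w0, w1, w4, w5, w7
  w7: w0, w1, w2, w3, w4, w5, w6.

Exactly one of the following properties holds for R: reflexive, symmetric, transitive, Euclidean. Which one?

symmetric

Reflexive: no — w0 is not related to itself.
Symmetric: yes — every pair in R has its reverse in R.
Transitive: no — w0 R w1 and w1 R w4, but not w0 R w4.
Euclidean: no — w0 R w2 and w0 R w3, but not w2 R w3.
Only symmetric holds.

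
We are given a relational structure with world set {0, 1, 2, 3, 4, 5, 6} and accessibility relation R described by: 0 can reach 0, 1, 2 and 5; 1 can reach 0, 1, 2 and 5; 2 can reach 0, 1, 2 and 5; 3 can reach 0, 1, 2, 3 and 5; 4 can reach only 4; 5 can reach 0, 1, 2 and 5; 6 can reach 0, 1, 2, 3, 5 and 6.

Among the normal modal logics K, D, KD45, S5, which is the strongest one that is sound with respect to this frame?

D

Serial (axiom D): yes — every world has a successor (e.g. 0 R 0).
Euclidean (axiom 5): no — 6 R 0 and 6 R 3, but not 0 R 3.
Transitive (axiom 4): yes — every two-step R-path is closed by a direct edge.
Reflexive (axiom T): yes — every world is R-related to itself.
So F validates K, D; KD45 would additionally require R to be Euclidean. The strongest is D.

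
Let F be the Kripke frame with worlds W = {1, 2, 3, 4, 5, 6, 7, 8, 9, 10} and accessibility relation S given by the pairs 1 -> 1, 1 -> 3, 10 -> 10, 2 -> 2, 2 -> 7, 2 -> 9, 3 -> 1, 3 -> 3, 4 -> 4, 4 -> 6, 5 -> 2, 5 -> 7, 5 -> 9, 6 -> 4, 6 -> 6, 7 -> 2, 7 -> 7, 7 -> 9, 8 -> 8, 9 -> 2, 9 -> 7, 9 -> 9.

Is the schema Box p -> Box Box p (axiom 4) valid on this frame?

Yes

By correspondence theory, 4 is valid on a frame iff S is transitive.
Transitive: yes — every two-step S-path is closed by a direct edge.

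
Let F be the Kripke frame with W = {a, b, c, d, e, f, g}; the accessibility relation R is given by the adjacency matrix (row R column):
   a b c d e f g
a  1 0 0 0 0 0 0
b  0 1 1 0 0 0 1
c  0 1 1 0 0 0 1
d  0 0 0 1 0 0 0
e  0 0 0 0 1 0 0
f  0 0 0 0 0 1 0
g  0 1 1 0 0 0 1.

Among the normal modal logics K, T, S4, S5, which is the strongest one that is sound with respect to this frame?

S5

Reflexive (axiom T): yes — every world is R-related to itself.
Transitive (axiom 4): yes — every two-step R-path is closed by a direct edge.
Euclidean (axiom 5): yes — any two successors of a common world are R-related.
So F validates K, T, S4, S5. The strongest is S5.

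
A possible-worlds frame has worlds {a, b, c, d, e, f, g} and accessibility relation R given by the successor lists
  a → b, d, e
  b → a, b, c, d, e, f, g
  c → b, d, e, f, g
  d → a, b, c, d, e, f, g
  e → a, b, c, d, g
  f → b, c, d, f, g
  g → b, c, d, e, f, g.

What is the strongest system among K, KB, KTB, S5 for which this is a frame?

Symmetric (axiom B): yes — every pair in R has its reverse in R.
Reflexive (axiom T): no — a is not related to itself.
Euclidean (axiom 5): no — b R a and b R c, but not a R c.
So F validates K, KB; KTB would additionally require R to be reflexive. The strongest is KB.

KB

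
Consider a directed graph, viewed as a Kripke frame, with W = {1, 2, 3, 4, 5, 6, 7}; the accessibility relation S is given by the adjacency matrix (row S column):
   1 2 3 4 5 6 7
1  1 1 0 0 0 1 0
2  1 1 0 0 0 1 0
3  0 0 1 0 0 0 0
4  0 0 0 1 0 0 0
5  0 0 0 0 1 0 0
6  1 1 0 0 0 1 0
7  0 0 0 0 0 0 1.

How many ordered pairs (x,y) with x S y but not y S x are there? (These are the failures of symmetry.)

S is symmetric; there are no such tuples.

0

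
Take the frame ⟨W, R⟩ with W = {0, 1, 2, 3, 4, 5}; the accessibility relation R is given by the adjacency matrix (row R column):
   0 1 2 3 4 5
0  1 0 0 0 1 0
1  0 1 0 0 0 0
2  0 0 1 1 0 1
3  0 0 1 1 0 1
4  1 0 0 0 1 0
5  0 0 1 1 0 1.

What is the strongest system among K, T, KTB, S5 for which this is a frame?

S5

Reflexive (axiom T): yes — every world is R-related to itself.
Symmetric (axiom B): yes — every pair in R has its reverse in R.
Euclidean (axiom 5): yes — any two successors of a common world are R-related.
So F validates K, T, KTB, S5. The strongest is S5.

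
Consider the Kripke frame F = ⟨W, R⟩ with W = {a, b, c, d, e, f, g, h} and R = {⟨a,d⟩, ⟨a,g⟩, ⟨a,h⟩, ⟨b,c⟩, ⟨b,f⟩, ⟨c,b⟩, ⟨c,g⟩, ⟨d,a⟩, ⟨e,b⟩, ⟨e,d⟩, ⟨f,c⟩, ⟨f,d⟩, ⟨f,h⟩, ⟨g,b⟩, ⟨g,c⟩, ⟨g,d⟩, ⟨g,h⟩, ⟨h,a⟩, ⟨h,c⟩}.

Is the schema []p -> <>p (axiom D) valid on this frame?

By correspondence theory, D is valid on a frame iff R is serial.
Serial: yes — every world has a successor (e.g. a R d).

Yes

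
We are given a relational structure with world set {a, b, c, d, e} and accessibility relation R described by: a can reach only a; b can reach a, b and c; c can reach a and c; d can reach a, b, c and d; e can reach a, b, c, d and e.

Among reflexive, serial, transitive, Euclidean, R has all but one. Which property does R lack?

Euclidean

Reflexive: yes — every world is R-related to itself.
Serial: yes — every world has a successor (e.g. a R a).
Transitive: yes — every two-step R-path is closed by a direct edge.
Euclidean: no — b R a and b R c, but not a R c.
Only Euclidean fails.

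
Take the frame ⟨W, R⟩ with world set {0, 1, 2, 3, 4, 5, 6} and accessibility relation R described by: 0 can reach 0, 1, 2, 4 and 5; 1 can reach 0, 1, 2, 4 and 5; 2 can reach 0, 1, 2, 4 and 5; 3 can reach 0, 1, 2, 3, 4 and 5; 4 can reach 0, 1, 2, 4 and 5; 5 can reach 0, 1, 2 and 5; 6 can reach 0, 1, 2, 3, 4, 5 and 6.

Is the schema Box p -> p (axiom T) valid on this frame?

Yes

By correspondence theory, T is valid on a frame iff R is reflexive.
Reflexive: yes — every world is R-related to itself.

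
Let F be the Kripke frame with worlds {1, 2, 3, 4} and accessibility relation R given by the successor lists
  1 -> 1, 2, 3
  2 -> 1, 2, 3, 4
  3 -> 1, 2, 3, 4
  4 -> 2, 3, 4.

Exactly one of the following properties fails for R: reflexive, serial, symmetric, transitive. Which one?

transitive

Reflexive: yes — every world is R-related to itself.
Serial: yes — every world has a successor (e.g. 1 R 1).
Symmetric: yes — every pair in R has its reverse in R.
Transitive: no — 1 R 2 and 2 R 4, but not 1 R 4.
Only transitive fails.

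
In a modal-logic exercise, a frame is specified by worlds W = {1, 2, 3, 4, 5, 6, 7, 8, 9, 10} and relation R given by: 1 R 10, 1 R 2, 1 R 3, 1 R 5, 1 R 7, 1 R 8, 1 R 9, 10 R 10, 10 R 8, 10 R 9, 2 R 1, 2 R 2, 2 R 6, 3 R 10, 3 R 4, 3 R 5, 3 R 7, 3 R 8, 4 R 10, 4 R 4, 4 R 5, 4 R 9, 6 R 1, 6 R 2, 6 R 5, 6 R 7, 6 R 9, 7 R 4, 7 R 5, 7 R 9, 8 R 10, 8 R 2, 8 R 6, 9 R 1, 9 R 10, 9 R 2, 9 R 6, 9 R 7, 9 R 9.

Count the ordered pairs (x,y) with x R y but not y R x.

Enumerating: (1,10), (1,3), (1,5), (1,7), (1,8), (3,10), (3,4), (3,5), (3,7), (3,8), (4,10), (4,5), … and 9 more.
Total: 21.

21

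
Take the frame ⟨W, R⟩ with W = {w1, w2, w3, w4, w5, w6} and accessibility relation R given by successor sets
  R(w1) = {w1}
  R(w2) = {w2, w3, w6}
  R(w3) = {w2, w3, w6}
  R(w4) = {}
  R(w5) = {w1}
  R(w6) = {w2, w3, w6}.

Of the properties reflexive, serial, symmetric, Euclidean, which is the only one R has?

Euclidean

Reflexive: no — w4 is not related to itself.
Serial: no — w4 has no R-successor.
Symmetric: no — w5 R w1 but not w1 R w5.
Euclidean: yes — any two successors of a common world are R-related.
Only Euclidean holds.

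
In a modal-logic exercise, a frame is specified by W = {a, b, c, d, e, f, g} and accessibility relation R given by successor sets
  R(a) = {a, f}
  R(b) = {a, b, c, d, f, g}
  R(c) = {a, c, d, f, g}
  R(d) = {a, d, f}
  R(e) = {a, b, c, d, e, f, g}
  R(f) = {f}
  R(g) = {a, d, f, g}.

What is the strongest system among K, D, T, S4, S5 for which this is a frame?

S4

Serial (axiom D): yes — every world has a successor (e.g. a R a).
Reflexive (axiom T): yes — every world is R-related to itself.
Transitive (axiom 4): yes — every two-step R-path is closed by a direct edge.
Euclidean (axiom 5): no — b R a and b R c, but not a R c.
So F validates K, D, T, S4; S5 would additionally require R to be Euclidean. The strongest is S4.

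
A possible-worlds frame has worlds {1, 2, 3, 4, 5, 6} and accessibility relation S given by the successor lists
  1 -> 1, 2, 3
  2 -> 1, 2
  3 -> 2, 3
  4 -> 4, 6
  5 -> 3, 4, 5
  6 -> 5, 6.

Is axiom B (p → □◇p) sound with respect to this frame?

No

By correspondence theory, B is valid on a frame iff S is symmetric.
Symmetric: no — 1 S 3 but not 3 S 1.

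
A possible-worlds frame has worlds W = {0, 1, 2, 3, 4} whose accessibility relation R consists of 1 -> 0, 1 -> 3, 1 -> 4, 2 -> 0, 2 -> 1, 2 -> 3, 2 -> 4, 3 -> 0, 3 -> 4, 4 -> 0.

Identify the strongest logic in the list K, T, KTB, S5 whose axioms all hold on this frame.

K

Reflexive (axiom T): no — 0 is not related to itself.
Symmetric (axiom B): no — 1 R 0 but not 0 R 1.
Euclidean (axiom 5): no — 1 R 0 and 1 R 3, but not 0 R 3.
So F validates K; T would additionally require R to be reflexive. The strongest is K.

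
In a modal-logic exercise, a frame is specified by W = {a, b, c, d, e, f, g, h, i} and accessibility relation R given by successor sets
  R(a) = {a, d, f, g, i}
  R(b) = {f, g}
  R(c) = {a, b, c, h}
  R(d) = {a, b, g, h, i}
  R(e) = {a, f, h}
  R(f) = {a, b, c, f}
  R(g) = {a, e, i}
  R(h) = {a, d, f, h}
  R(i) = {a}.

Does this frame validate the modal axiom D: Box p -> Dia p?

Yes

By correspondence theory, D is valid on a frame iff R is serial.
Serial: yes — every world has a successor (e.g. a R a).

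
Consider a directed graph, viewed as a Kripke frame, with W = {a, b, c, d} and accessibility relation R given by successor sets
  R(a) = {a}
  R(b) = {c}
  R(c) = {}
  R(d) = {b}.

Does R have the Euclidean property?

Euclidean: no — b R c and b R c, but not c R c.

No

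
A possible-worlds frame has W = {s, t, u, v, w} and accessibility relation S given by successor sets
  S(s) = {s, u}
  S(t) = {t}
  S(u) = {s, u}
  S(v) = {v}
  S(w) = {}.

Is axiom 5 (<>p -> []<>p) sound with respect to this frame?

Yes

Axiom 5 corresponds to the accessibility relation being Euclidean.
Euclidean: yes — any two successors of a common world are S-related.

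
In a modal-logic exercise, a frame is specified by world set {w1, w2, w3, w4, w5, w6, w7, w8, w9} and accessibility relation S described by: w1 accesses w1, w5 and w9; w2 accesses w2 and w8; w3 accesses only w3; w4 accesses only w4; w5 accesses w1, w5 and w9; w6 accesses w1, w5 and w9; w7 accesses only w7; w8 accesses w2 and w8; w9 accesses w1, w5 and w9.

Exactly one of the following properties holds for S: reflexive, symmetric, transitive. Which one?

transitive

Reflexive: no — w6 is not related to itself.
Symmetric: no — w6 S w1 but not w1 S w6.
Transitive: yes — every two-step S-path is closed by a direct edge.
Only transitive holds.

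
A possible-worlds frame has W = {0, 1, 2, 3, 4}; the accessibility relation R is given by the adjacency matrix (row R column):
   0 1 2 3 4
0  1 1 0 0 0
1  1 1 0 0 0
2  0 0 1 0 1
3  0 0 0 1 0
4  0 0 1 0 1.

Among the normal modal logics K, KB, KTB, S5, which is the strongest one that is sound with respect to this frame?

S5

Symmetric (axiom B): yes — every pair in R has its reverse in R.
Reflexive (axiom T): yes — every world is R-related to itself.
Euclidean (axiom 5): yes — any two successors of a common world are R-related.
So F validates K, KB, KTB, S5. The strongest is S5.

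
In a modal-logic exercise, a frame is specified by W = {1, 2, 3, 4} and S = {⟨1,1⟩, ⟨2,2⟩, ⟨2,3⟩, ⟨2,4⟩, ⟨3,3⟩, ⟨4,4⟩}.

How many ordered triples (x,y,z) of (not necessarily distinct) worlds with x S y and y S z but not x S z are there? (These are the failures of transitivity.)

0

S is transitive; there are no such tuples.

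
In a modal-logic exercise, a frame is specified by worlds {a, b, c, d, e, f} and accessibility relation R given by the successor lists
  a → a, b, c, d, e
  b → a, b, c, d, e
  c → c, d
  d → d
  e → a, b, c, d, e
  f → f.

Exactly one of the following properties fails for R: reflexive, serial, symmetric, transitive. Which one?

symmetric

Reflexive: yes — every world is R-related to itself.
Serial: yes — every world has a successor (e.g. a R a).
Symmetric: no — a R c but not c R a.
Transitive: yes — every two-step R-path is closed by a direct edge.
Only symmetric fails.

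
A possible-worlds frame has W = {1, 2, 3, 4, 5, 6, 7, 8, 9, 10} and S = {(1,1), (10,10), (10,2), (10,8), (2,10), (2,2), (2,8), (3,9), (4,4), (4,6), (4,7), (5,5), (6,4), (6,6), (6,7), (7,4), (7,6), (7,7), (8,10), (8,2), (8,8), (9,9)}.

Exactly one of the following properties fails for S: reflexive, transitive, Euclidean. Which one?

reflexive

Reflexive: no — 3 is not related to itself.
Transitive: yes — every two-step S-path is closed by a direct edge.
Euclidean: yes — any two successors of a common world are S-related.
Only reflexive fails.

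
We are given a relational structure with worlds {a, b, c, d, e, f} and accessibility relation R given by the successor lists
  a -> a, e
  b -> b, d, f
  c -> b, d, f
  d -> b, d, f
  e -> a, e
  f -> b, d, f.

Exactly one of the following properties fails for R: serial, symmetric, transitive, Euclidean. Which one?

symmetric

Serial: yes — every world has a successor (e.g. a R a).
Symmetric: no — c R b but not b R c.
Transitive: yes — every two-step R-path is closed by a direct edge.
Euclidean: yes — any two successors of a common world are R-related.
Only symmetric fails.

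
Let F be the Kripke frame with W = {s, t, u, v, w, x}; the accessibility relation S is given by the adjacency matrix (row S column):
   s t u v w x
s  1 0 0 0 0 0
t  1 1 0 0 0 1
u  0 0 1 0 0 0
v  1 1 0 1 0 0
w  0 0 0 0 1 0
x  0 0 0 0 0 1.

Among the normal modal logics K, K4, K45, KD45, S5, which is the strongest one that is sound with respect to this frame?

Transitive (axiom 4): no — v S t and t S x, but not v S x.
Euclidean (axiom 5): no — t S s and t S x, but not s S x.
Serial (axiom D): yes — every world has a successor (e.g. s S s).
Reflexive (axiom T): yes — every world is S-related to itself.
So F validates K; K4 would additionally require S to be transitive. The strongest is K.

K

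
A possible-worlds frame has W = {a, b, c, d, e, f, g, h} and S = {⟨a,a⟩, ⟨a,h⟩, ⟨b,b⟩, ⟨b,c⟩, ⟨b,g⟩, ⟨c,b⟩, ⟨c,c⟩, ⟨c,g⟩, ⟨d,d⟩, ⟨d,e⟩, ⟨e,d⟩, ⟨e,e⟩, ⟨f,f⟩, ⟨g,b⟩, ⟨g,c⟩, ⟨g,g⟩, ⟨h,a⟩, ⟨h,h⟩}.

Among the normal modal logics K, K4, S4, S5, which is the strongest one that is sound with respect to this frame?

Transitive (axiom 4): yes — every two-step S-path is closed by a direct edge.
Reflexive (axiom T): yes — every world is S-related to itself.
Euclidean (axiom 5): yes — any two successors of a common world are S-related.
So F validates K, K4, S4, S5. The strongest is S5.

S5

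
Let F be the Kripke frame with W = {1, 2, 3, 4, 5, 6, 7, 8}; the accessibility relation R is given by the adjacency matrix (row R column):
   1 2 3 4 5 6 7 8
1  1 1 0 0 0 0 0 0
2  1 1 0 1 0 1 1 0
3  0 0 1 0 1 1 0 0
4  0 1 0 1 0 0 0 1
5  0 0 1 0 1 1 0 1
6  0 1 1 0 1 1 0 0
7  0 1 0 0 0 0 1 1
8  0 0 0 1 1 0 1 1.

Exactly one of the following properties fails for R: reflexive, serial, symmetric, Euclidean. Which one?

Reflexive: yes — every world is R-related to itself.
Serial: yes — every world has a successor (e.g. 1 R 1).
Symmetric: yes — every pair in R has its reverse in R.
Euclidean: no — 2 R 1 and 2 R 4, but not 1 R 4.
Only Euclidean fails.

Euclidean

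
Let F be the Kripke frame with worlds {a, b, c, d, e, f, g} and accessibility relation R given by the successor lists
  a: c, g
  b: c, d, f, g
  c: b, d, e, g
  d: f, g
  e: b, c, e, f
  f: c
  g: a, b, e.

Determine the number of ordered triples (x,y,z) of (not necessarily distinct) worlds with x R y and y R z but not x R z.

37

Enumerating: (a,c,b), (a,c,d), (a,c,e), (a,g,a), (a,g,b), (a,g,e), (b,c,b), (b,c,e), (b,g,a), (b,g,b), (b,g,e), (c,b,c), … and 25 more.
Total: 37.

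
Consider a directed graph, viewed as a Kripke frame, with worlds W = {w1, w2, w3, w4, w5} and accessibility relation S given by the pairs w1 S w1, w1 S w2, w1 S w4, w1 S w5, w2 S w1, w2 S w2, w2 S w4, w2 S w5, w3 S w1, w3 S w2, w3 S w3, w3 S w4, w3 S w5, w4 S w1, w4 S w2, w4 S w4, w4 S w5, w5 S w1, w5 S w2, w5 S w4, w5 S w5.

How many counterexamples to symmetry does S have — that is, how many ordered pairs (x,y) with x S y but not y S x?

Enumerating: (w3,w1), (w3,w2), (w3,w4), (w3,w5).

4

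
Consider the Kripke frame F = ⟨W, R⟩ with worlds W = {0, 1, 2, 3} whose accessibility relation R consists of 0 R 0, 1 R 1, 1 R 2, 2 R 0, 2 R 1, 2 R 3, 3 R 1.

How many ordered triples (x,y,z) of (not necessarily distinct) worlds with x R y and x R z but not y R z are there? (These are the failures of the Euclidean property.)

Enumerating: (1,2,2), (2,0,1), (2,0,3), (2,1,0), (2,1,3), (2,3,0), (2,3,3).

7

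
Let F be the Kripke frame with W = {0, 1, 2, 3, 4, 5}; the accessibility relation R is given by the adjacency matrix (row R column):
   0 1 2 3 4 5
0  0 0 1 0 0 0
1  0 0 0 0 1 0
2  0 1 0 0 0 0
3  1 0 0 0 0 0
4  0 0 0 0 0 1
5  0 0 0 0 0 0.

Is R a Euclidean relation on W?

No

Euclidean: no — 0 R 2 and 0 R 2, but not 2 R 2.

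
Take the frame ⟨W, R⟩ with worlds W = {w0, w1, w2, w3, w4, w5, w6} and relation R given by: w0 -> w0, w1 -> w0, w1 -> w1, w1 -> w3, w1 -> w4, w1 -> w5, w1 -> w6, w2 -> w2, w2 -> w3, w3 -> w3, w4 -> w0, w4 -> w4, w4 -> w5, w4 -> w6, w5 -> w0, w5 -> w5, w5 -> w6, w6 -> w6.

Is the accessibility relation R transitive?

Yes

Transitive: yes — every two-step R-path is closed by a direct edge.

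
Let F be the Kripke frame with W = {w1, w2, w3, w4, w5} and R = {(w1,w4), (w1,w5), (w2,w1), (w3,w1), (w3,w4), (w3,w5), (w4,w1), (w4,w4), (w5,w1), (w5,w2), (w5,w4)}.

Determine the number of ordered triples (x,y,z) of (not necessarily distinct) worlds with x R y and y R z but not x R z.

8

Enumerating: (w1,w4,w1), (w1,w5,w1), (w1,w5,w2), (w2,w1,w4), (w2,w1,w5), (w3,w5,w2), (w4,w1,w5), (w5,w1,w5).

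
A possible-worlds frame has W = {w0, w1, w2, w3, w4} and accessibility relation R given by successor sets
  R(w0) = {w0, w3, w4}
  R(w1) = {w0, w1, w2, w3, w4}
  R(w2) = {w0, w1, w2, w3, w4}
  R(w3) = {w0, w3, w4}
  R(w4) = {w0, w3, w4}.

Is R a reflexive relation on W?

Yes

Reflexive: yes — every world is R-related to itself.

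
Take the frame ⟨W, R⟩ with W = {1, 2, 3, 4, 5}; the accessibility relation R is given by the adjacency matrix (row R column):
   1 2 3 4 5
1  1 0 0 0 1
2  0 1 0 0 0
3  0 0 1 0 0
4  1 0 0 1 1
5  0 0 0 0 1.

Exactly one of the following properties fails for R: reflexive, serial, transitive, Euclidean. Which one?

Reflexive: yes — every world is R-related to itself.
Serial: yes — every world has a successor (e.g. 1 R 1).
Transitive: yes — every two-step R-path is closed by a direct edge.
Euclidean: no — 4 R 5 and 4 R 1, but not 5 R 1.
Only Euclidean fails.

Euclidean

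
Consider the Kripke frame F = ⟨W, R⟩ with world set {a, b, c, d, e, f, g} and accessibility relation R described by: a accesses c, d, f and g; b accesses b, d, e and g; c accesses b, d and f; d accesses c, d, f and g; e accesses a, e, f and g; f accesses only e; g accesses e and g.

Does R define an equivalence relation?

No

Reflexive: no — a is not related to itself.
Symmetric: no — a R c but not c R a.
Transitive: no — a R c and c R b, but not a R b.
So R is not an equivalence relation.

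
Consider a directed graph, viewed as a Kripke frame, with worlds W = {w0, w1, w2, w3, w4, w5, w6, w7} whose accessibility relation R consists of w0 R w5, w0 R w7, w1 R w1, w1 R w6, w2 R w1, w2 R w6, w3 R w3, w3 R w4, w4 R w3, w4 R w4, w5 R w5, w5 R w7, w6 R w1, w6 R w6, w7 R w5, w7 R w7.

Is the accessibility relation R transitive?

Yes

Transitive: yes — every two-step R-path is closed by a direct edge.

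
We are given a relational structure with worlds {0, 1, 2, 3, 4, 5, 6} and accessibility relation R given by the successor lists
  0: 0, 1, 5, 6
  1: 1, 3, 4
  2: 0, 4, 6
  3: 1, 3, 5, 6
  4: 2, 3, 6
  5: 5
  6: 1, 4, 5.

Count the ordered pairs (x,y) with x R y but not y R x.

Enumerating: (0,1), (0,5), (0,6), (1,4), (2,0), (2,6), (3,5), (3,6), (4,3), (6,1), (6,5).

11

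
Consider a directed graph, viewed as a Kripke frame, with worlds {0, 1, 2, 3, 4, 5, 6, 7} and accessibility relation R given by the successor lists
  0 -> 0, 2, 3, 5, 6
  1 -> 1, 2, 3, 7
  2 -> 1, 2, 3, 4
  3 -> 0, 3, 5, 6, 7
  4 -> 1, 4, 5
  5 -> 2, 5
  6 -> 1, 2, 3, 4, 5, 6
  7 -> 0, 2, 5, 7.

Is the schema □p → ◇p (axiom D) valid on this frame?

Yes

The schema D characterises exactly the serial frames.
Serial: yes — every world has a successor (e.g. 0 R 0).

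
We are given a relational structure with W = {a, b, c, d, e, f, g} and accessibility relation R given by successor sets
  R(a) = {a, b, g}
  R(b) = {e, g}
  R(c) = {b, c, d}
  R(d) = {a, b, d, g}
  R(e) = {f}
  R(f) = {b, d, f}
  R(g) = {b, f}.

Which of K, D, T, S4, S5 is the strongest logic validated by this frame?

D

Serial (axiom D): yes — every world has a successor (e.g. a R a).
Reflexive (axiom T): no — b is not related to itself.
Transitive (axiom 4): no — a R b and b R e, but not a R e.
Euclidean (axiom 5): no — b R e and b R g, but not e R g.
So F validates K, D; T would additionally require R to be reflexive. The strongest is D.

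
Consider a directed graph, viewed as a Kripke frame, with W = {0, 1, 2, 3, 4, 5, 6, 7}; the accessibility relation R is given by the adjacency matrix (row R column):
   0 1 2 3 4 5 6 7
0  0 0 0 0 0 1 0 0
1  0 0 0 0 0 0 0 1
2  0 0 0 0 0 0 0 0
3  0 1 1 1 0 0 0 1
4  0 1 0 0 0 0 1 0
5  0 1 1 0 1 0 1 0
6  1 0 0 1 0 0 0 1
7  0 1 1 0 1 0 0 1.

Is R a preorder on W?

No

Reflexive: no — 0 is not related to itself.
Transitive: no — 0 R 5 and 5 R 1, but not 0 R 1.
So R is not a preorder.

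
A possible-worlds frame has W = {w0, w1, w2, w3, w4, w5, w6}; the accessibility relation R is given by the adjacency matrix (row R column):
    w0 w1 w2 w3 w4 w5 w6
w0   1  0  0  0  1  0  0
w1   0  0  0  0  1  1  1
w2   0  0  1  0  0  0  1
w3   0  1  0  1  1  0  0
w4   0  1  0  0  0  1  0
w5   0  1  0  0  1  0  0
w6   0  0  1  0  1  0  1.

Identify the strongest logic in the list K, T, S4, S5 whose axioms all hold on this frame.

Reflexive (axiom T): no — w1 is not related to itself.
Transitive (axiom 4): no — w0 R w4 and w4 R w1, but not w0 R w1.
Euclidean (axiom 5): no — w1 R w4 and w1 R w6, but not w4 R w6.
So F validates K; T would additionally require R to be reflexive. The strongest is K.

K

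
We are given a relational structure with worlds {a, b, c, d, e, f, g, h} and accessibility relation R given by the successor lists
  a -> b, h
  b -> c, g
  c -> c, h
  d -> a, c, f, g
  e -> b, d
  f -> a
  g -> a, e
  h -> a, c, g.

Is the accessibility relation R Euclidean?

Euclidean: no — a R b and a R h, but not b R h.

No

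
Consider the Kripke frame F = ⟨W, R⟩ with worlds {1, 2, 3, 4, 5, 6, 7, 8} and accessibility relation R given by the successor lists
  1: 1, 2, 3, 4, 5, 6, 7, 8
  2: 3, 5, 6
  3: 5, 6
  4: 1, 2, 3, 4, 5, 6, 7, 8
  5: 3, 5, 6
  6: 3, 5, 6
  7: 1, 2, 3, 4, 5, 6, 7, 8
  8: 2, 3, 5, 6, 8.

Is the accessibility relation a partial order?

Reflexive: no — 2 is not related to itself.
Transitive: no — 3 R 5 and 5 R 3, but not 3 R 3.
Antisymmetric: no — 1 R 4 and 4 R 1 with 1 ≠ 4.
So R is not a partial order.

No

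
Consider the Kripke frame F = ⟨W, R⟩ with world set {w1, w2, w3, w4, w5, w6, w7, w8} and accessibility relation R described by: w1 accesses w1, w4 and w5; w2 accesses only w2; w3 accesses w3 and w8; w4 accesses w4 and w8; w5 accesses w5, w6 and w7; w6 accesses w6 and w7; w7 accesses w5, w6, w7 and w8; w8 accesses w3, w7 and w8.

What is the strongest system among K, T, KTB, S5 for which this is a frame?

Reflexive (axiom T): yes — every world is R-related to itself.
Symmetric (axiom B): no — w1 R w4 but not w4 R w1.
Euclidean (axiom 5): no — w1 R w4 and w1 R w5, but not w4 R w5.
So F validates K, T; KTB would additionally require R to be symmetric. The strongest is T.

T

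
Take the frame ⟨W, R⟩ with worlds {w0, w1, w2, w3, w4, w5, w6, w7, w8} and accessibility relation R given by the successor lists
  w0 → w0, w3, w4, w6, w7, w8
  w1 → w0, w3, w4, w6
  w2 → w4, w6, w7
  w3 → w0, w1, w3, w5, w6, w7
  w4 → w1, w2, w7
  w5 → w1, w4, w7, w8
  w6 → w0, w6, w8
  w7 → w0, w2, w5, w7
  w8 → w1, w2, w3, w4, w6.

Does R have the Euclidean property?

No

Euclidean: no — w0 R w3 and w0 R w4, but not w3 R w4.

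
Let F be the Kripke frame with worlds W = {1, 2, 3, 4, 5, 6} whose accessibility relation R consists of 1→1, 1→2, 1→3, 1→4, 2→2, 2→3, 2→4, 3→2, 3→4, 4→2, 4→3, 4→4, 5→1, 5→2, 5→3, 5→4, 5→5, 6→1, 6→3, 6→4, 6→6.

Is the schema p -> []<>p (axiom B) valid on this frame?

No

By correspondence theory, B is valid on a frame iff R is symmetric.
Symmetric: no — 1 R 2 but not 2 R 1.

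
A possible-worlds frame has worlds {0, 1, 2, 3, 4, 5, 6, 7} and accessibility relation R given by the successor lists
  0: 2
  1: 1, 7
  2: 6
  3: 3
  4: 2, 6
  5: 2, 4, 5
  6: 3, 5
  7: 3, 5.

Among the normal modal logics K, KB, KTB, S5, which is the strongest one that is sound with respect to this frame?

Symmetric (axiom B): no — 0 R 2 but not 2 R 0.
Reflexive (axiom T): no — 0 is not related to itself.
Euclidean (axiom 5): no — 4 R 6 and 4 R 2, but not 6 R 2.
So F validates K; KB would additionally require R to be symmetric. The strongest is K.

K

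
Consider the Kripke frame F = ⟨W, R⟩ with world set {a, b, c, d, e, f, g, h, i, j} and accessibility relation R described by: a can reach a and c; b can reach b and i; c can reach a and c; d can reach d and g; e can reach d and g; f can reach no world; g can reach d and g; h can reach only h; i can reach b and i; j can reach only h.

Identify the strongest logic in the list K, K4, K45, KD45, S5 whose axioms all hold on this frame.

K45

Transitive (axiom 4): yes — every two-step R-path is closed by a direct edge.
Euclidean (axiom 5): yes — any two successors of a common world are R-related.
Serial (axiom D): no — f has no R-successor.
Reflexive (axiom T): no — e is not related to itself.
So F validates K, K4, K45; KD45 would additionally require R to be serial. The strongest is K45.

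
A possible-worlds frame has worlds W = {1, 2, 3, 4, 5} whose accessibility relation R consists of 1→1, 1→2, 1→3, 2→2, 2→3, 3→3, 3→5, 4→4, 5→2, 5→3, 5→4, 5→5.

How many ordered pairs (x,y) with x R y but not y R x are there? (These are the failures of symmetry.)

Enumerating: (1,2), (1,3), (2,3), (5,2), (5,4).

5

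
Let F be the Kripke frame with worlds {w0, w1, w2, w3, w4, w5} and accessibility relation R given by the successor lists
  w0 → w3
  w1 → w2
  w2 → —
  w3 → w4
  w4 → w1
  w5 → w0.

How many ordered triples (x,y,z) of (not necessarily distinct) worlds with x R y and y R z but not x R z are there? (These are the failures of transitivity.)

Enumerating: (w0,w3,w4), (w3,w4,w1), (w4,w1,w2), (w5,w0,w3).

4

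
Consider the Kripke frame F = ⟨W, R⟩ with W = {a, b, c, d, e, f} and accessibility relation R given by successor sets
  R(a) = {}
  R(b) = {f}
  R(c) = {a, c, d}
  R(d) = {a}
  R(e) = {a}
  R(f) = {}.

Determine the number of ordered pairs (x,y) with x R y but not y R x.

5

Enumerating: (b,f), (c,a), (c,d), (d,a), (e,a).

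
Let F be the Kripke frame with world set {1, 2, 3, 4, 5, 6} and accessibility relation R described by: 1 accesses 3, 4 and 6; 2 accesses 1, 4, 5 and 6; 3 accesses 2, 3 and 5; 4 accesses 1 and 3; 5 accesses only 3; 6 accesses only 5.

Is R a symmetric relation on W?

No

Symmetric: no — 1 R 3 but not 3 R 1.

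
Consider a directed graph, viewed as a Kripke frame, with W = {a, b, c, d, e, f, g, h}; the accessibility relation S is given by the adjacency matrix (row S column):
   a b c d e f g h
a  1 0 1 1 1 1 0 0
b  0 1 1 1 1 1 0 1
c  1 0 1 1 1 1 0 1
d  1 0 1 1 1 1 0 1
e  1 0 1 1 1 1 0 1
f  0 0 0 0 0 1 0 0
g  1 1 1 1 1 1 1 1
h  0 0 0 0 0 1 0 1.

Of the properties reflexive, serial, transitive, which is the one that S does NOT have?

transitive

Reflexive: yes — every world is S-related to itself.
Serial: yes — every world has a successor (e.g. a S a).
Transitive: no — a S c and c S h, but not a S h.
Only transitive fails.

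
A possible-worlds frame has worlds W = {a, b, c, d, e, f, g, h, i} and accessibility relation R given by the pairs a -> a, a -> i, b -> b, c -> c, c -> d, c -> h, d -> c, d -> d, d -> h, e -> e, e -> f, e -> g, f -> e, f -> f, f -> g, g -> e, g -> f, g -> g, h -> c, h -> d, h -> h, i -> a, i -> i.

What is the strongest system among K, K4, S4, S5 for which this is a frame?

S5

Transitive (axiom 4): yes — every two-step R-path is closed by a direct edge.
Reflexive (axiom T): yes — every world is R-related to itself.
Euclidean (axiom 5): yes — any two successors of a common world are R-related.
So F validates K, K4, S4, S5. The strongest is S5.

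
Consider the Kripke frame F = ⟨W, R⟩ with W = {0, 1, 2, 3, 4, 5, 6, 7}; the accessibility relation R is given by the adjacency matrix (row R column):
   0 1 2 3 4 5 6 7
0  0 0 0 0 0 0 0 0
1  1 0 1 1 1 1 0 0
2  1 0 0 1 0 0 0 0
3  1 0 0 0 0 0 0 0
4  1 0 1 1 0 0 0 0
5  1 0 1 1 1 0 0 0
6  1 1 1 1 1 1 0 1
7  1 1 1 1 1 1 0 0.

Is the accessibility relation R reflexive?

No

Reflexive: no — 0 is not related to itself.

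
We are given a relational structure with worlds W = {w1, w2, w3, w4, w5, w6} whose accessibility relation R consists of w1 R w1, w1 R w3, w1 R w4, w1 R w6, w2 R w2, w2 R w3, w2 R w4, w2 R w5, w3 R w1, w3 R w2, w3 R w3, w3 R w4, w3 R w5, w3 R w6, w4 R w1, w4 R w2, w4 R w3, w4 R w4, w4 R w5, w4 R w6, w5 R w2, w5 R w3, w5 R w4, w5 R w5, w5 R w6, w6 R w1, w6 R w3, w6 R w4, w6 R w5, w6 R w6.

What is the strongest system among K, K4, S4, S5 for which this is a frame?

Transitive (axiom 4): no — w1 R w3 and w3 R w2, but not w1 R w2.
Reflexive (axiom T): yes — every world is R-related to itself.
Euclidean (axiom 5): no — w3 R w1 and w3 R w2, but not w1 R w2.
So F validates K; K4 would additionally require R to be transitive. The strongest is K.

K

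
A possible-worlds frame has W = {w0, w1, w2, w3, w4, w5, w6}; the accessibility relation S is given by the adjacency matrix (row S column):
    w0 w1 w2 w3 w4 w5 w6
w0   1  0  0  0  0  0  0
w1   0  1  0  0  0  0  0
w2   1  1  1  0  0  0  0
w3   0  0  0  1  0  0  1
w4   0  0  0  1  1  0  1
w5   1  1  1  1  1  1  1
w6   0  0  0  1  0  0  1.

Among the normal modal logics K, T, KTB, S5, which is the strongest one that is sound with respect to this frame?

T

Reflexive (axiom T): yes — every world is S-related to itself.
Symmetric (axiom B): no — w2 S w0 but not w0 S w2.
Euclidean (axiom 5): no — w2 S w0 and w2 S w1, but not w0 S w1.
So F validates K, T; KTB would additionally require S to be symmetric. The strongest is T.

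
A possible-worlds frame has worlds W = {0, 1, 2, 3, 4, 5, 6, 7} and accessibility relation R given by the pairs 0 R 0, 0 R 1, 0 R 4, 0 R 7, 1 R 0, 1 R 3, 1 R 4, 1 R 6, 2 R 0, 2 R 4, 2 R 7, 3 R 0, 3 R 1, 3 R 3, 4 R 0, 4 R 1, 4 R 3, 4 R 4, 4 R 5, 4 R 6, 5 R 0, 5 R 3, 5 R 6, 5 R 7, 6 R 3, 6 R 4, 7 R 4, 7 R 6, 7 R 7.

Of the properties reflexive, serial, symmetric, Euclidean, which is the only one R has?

serial

Reflexive: no — 1 is not related to itself.
Serial: yes — every world has a successor (e.g. 0 R 0).
Symmetric: no — 0 R 7 but not 7 R 0.
Euclidean: no — 0 R 1 and 0 R 7, but not 1 R 7.
Only serial holds.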